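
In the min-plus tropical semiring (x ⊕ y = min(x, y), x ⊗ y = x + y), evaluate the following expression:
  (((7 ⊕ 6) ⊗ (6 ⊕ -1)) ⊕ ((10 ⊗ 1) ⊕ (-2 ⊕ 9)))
(((7 ⊕ 6) ⊗ (6 ⊕ -1)) ⊕ ((10 ⊗ 1) ⊕ (-2 ⊕ 9))) = -2

Expand innermost to outermost. Recall ⊕ takes the minimum of its arguments and ⊗ takes their sum. Working out the expression (((7 ⊕ 6) ⊗ (6 ⊕ -1)) ⊕ ((10 ⊗ 1) ⊕ (-2 ⊕ 9))) gives -2.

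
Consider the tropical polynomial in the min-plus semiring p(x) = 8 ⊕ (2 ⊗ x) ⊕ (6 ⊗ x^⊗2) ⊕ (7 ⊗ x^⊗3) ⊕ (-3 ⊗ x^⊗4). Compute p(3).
p(3) = 5

A tropical monomial a ⊗ x^⊗i evaluates to a + i · x. Evaluating each term at x = 3:
  Term 0 contributes 8 + 0 · 3 = 8
  Term 1 contributes 2 + 1 · 3 = 5
  Term 2 contributes 6 + 2 · 3 = 12
  Term 3 contributes 7 + 3 · 3 = 16
  Term 4 contributes -3 + 4 · 3 = 9
p(3) = ⊕ of these = min[8, 5, 12, 16, 9] = 5.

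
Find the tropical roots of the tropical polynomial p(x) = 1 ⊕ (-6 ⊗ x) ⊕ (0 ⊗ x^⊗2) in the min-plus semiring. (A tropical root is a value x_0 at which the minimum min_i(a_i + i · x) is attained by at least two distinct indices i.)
Roots: {-6, 7}

Each tropical root is a break point of the lower envelope of the lines y = a_i + i · x (there are 3 lines, with slopes 0, 1, ..., 2). Only the lines that attain the minimum somewhere contribute to roots; other lines are dominated. Here the surviving (envelope) indices are i = 2, i = 1, i = 0.
Intersections between consecutive envelope lines give the roots: for adjacent envelope indices i < j the intersection is x = (a_i − a_j) / (j − i). Reading off the sorted break points: {-6, 7}.
Verification: at each break x_0, at least two indices attain the minimum of min_i(a_i + i · x_0).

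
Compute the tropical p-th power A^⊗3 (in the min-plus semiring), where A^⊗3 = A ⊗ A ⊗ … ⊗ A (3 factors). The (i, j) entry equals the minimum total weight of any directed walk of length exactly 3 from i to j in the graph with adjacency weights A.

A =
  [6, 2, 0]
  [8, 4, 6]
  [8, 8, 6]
A^⊗3 =
  [14, 10, 8]
  [16, 12, 12]
  [16, 14, 14]

Each entry (A^⊗3)_ij equals the minimum over all length-3 walks i = v_0 → v_1 → … → v_3 = j of Σ_t A[v_t][v_{t+1}]. For example, for (i, j) = (0, 2) we minimise over 9 possible intermediate vertex sequences; the minimum is 8, attained along the walk 0 → 2 → 0 → 2.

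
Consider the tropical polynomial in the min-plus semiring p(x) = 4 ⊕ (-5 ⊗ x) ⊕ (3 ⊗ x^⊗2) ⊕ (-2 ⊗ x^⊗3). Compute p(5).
p(5) = 0

A tropical monomial a ⊗ x^⊗i evaluates to a + i · x. Evaluating each term at x = 5:
  Term 0 contributes 4 + 0 · 5 = 4
  Term 1 contributes -5 + 1 · 5 = 0
  Term 2 contributes 3 + 2 · 5 = 13
  Term 3 contributes -2 + 3 · 5 = 13
p(5) = ⊕ of these = min[4, 0, 13, 13] = 0.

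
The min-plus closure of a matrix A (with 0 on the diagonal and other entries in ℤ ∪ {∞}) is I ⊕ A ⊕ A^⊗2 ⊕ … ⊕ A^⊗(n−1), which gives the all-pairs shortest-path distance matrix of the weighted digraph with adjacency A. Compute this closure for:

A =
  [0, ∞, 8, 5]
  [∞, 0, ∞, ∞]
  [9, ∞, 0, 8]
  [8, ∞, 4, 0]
Closure =
  [0, ∞, 8, 5]
  [∞, 0, ∞, ∞]
  [9, ∞, 0, 8]
  [8, ∞, 4, 0]

This is the Floyd-Warshall all-pairs shortest-path computation. For each intermediate vertex k = 0, 1, …, 3, update dist[i][j] ← min(dist[i][j], dist[i][k] + dist[k][j]). The final matrix gives, for each (i, j), the minimum total weight of any directed path from i to j (possibly empty when i = j).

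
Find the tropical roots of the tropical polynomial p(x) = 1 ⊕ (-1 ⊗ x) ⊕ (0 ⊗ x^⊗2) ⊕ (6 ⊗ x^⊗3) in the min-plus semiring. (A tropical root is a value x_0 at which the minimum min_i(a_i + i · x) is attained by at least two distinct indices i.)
Roots: {-6, -1, 2}

Each tropical root is a break point of the lower envelope of the lines y = a_i + i · x (there are 4 lines, with slopes 0, 1, ..., 3). Only the lines that attain the minimum somewhere contribute to roots; other lines are dominated. Here the surviving (envelope) indices are i = 3, i = 2, i = 1, i = 0.
Intersections between consecutive envelope lines give the roots: for adjacent envelope indices i < j the intersection is x = (a_i − a_j) / (j − i). Reading off the sorted break points: {-6, -1, 2}.
Verification: at each break x_0, at least two indices attain the minimum of min_i(a_i + i · x_0).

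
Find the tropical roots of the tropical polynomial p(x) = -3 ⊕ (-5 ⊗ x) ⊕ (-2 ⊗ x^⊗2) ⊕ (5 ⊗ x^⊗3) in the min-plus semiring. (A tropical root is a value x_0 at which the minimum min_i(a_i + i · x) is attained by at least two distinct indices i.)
Roots: {-7, -3, 2}

Each tropical root is a break point of the lower envelope of the lines y = a_i + i · x (there are 4 lines, with slopes 0, 1, ..., 3). Only the lines that attain the minimum somewhere contribute to roots; other lines are dominated. Here the surviving (envelope) indices are i = 3, i = 2, i = 1, i = 0.
Intersections between consecutive envelope lines give the roots: for adjacent envelope indices i < j the intersection is x = (a_i − a_j) / (j − i). Reading off the sorted break points: {-7, -3, 2}.
Verification: at each break x_0, at least two indices attain the minimum of min_i(a_i + i · x_0).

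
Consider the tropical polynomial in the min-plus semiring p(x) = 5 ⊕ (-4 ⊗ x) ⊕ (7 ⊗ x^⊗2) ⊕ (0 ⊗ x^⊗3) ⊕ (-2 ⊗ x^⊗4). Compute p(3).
p(3) = -1

A tropical monomial a ⊗ x^⊗i evaluates to a + i · x. Evaluating each term at x = 3:
  Term 0 contributes 5 + 0 · 3 = 5
  Term 1 contributes -4 + 1 · 3 = -1
  Term 2 contributes 7 + 2 · 3 = 13
  Term 3 contributes 0 + 3 · 3 = 9
  Term 4 contributes -2 + 4 · 3 = 10
p(3) = ⊕ of these = min[5, -1, 13, 9, 10] = -1.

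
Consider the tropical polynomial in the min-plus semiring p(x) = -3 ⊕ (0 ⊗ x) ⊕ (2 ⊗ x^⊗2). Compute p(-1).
p(-1) = -3

A tropical monomial a ⊗ x^⊗i evaluates to a + i · x. Evaluating each term at x = -1:
  Term 0 contributes -3 + 0 · -1 = -3
  Term 1 contributes 0 + 1 · -1 = -1
  Term 2 contributes 2 + 2 · -1 = 0
p(-1) = ⊕ of these = min[-3, -1, 0] = -3.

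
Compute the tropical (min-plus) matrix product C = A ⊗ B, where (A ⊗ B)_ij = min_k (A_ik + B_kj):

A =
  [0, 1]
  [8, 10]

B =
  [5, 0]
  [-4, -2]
A ⊗ B =
  [-3, -1]
  [6, 8]

Apply the min-plus product entry-by-entry:
  C[0][0] = min over k of (A[0][0] + B[0][0] = 0 + 5 = 5, A[0][1] + B[1][0] = 1 + -4 = -3) = -3 (attained at k = 1)
  C[0][1] = min over k of (A[0][0] + B[0][1] = 0 + 0 = 0, A[0][1] + B[1][1] = 1 + -2 = -1) = -1 (attained at k = 1)
  C[1][0] = min over k of (A[1][0] + B[0][0] = 8 + 5 = 13, A[1][1] + B[1][0] = 10 + -4 = 6) = 6 (attained at k = 1)
  C[1][1] = min over k of (A[1][0] + B[0][1] = 8 + 0 = 8, A[1][1] + B[1][1] = 10 + -2 = 8) = 8 (attained at k = 0)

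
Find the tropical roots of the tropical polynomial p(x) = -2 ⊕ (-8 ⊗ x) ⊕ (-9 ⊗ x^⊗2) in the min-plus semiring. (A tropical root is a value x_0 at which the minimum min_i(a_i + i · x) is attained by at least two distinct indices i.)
Roots: {1, 6}

Each tropical root is a break point of the lower envelope of the lines y = a_i + i · x (there are 3 lines, with slopes 0, 1, ..., 2). Only the lines that attain the minimum somewhere contribute to roots; other lines are dominated. Here the surviving (envelope) indices are i = 2, i = 1, i = 0.
Intersections between consecutive envelope lines give the roots: for adjacent envelope indices i < j the intersection is x = (a_i − a_j) / (j − i). Reading off the sorted break points: {1, 6}.
Verification: at each break x_0, at least two indices attain the minimum of min_i(a_i + i · x_0).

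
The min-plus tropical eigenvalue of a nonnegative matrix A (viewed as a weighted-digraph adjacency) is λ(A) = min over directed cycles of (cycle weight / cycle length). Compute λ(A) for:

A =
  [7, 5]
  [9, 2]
λ(A) = 2

Enumerate directed cycles and compute their means (weight / length). Sample:
  cycle 0 → 0: weight = 7, length = 1, mean = 7/1 ≈ 7.000
  cycle 1 → 1: weight = 2, length = 1, mean = 2/1 ≈ 2.000
  cycle 0 → 1 → 0: weight = 14, length = 2, mean = 14/2 ≈ 7.000
  cycle 1 → 0 → 1: weight = 14, length = 2, mean = 14/2 ≈ 7.000
Minimum mean = 2.000, attained e.g. along the cycle 1 → 1 with weight 2 and length 1. So λ(A) = 2/1 = 2.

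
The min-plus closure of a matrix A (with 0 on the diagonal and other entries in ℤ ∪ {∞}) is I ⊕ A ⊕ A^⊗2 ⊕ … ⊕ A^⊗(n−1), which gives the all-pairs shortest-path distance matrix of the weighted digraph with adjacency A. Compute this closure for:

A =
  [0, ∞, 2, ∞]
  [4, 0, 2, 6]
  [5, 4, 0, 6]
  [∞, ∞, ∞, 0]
Closure =
  [0, 6, 2, 8]
  [4, 0, 2, 6]
  [5, 4, 0, 6]
  [∞, ∞, ∞, 0]

This is the Floyd-Warshall all-pairs shortest-path computation. For each intermediate vertex k = 0, 1, …, 3, update dist[i][j] ← min(dist[i][j], dist[i][k] + dist[k][j]). The final matrix gives, for each (i, j), the minimum total weight of any directed path from i to j (possibly empty when i = j).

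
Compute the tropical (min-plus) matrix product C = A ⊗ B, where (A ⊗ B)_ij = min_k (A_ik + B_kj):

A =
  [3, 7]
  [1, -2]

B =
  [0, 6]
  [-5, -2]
A ⊗ B =
  [2, 5]
  [-7, -4]

Apply the min-plus product entry-by-entry:
  C[0][0] = min over k of (A[0][0] + B[0][0] = 3 + 0 = 3, A[0][1] + B[1][0] = 7 + -5 = 2) = 2 (attained at k = 1)
  C[0][1] = min over k of (A[0][0] + B[0][1] = 3 + 6 = 9, A[0][1] + B[1][1] = 7 + -2 = 5) = 5 (attained at k = 1)
  C[1][0] = min over k of (A[1][0] + B[0][0] = 1 + 0 = 1, A[1][1] + B[1][0] = -2 + -5 = -7) = -7 (attained at k = 1)
  C[1][1] = min over k of (A[1][0] + B[0][1] = 1 + 6 = 7, A[1][1] + B[1][1] = -2 + -2 = -4) = -4 (attained at k = 1)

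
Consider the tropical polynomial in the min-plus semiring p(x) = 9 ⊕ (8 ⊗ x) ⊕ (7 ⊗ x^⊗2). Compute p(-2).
p(-2) = 3

A tropical monomial a ⊗ x^⊗i evaluates to a + i · x. Evaluating each term at x = -2:
  Term 0 contributes 9 + 0 · -2 = 9
  Term 1 contributes 8 + 1 · -2 = 6
  Term 2 contributes 7 + 2 · -2 = 3
p(-2) = ⊕ of these = min[9, 6, 3] = 3.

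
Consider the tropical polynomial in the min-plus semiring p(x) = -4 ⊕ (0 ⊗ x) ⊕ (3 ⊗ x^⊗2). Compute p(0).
p(0) = -4

A tropical monomial a ⊗ x^⊗i evaluates to a + i · x. Evaluating each term at x = 0:
  Term 0 contributes -4 + 0 · 0 = -4
  Term 1 contributes 0 + 1 · 0 = 0
  Term 2 contributes 3 + 2 · 0 = 3
p(0) = ⊕ of these = min[-4, 0, 3] = -4.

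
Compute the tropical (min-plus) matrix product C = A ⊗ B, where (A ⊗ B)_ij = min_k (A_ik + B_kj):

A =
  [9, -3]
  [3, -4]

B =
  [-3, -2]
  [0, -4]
A ⊗ B =
  [-3, -7]
  [-4, -8]

Apply the min-plus product entry-by-entry:
  C[0][0] = min over k of (A[0][0] + B[0][0] = 9 + -3 = 6, A[0][1] + B[1][0] = -3 + 0 = -3) = -3 (attained at k = 1)
  C[0][1] = min over k of (A[0][0] + B[0][1] = 9 + -2 = 7, A[0][1] + B[1][1] = -3 + -4 = -7) = -7 (attained at k = 1)
  C[1][0] = min over k of (A[1][0] + B[0][0] = 3 + -3 = 0, A[1][1] + B[1][0] = -4 + 0 = -4) = -4 (attained at k = 1)
  C[1][1] = min over k of (A[1][0] + B[0][1] = 3 + -2 = 1, A[1][1] + B[1][1] = -4 + -4 = -8) = -8 (attained at k = 1)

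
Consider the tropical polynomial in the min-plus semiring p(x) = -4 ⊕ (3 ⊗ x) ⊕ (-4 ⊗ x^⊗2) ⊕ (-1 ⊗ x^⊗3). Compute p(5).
p(5) = -4

A tropical monomial a ⊗ x^⊗i evaluates to a + i · x. Evaluating each term at x = 5:
  Term 0 contributes -4 + 0 · 5 = -4
  Term 1 contributes 3 + 1 · 5 = 8
  Term 2 contributes -4 + 2 · 5 = 6
  Term 3 contributes -1 + 3 · 5 = 14
p(5) = ⊕ of these = min[-4, 8, 6, 14] = -4.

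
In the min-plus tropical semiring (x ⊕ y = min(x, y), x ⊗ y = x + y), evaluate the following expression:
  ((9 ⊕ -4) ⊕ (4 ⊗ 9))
((9 ⊕ -4) ⊕ (4 ⊗ 9)) = -4

Expand innermost to outermost. Recall ⊕ takes the minimum of its arguments and ⊗ takes their sum. Working out the expression ((9 ⊕ -4) ⊕ (4 ⊗ 9)) gives -4.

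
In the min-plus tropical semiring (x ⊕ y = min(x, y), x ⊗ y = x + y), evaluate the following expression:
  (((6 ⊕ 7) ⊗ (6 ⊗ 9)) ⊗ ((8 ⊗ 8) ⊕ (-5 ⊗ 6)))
(((6 ⊕ 7) ⊗ (6 ⊗ 9)) ⊗ ((8 ⊗ 8) ⊕ (-5 ⊗ 6))) = 22

Expand innermost to outermost. Recall ⊕ takes the minimum of its arguments and ⊗ takes their sum. Working out the expression (((6 ⊕ 7) ⊗ (6 ⊗ 9)) ⊗ ((8 ⊗ 8) ⊕ (-5 ⊗ 6))) gives 22.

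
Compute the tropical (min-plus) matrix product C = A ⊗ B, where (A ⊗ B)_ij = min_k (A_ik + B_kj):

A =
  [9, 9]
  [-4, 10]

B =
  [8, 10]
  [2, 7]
A ⊗ B =
  [11, 16]
  [4, 6]

Apply the min-plus product entry-by-entry:
  C[0][0] = min over k of (A[0][0] + B[0][0] = 9 + 8 = 17, A[0][1] + B[1][0] = 9 + 2 = 11) = 11 (attained at k = 1)
  C[0][1] = min over k of (A[0][0] + B[0][1] = 9 + 10 = 19, A[0][1] + B[1][1] = 9 + 7 = 16) = 16 (attained at k = 1)
  C[1][0] = min over k of (A[1][0] + B[0][0] = -4 + 8 = 4, A[1][1] + B[1][0] = 10 + 2 = 12) = 4 (attained at k = 0)
  C[1][1] = min over k of (A[1][0] + B[0][1] = -4 + 10 = 6, A[1][1] + B[1][1] = 10 + 7 = 17) = 6 (attained at k = 0)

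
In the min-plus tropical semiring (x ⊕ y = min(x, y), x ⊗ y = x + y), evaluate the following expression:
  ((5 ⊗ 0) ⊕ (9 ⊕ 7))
((5 ⊗ 0) ⊕ (9 ⊕ 7)) = 5

Expand innermost to outermost. Recall ⊕ takes the minimum of its arguments and ⊗ takes their sum. Working out the expression ((5 ⊗ 0) ⊕ (9 ⊕ 7)) gives 5.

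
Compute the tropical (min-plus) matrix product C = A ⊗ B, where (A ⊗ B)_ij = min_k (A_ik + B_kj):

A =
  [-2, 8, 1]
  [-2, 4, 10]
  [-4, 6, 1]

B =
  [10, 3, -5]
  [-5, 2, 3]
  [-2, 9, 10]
A ⊗ B =
  [-1, 1, -7]
  [-1, 1, -7]
  [-1, -1, -9]

Apply the min-plus product entry-by-entry:
  C[0][0] = min over k of (A[0][0] + B[0][0] = -2 + 10 = 8, A[0][1] + B[1][0] = 8 + -5 = 3, A[0][2] + B[2][0] = 1 + -2 = -1) = -1 (attained at k = 2)
  C[0][1] = min over k of (A[0][0] + B[0][1] = -2 + 3 = 1, A[0][1] + B[1][1] = 8 + 2 = 10, A[0][2] + B[2][1] = 1 + 9 = 10) = 1 (attained at k = 0)
  C[0][2] = min over k of (A[0][0] + B[0][2] = -2 + -5 = -7, A[0][1] + B[1][2] = 8 + 3 = 11, A[0][2] + B[2][2] = 1 + 10 = 11) = -7 (attained at k = 0)
  C[1][0] = min over k of (A[1][0] + B[0][0] = -2 + 10 = 8, A[1][1] + B[1][0] = 4 + -5 = -1, A[1][2] + B[2][0] = 10 + -2 = 8) = -1 (attained at k = 1)
  C[1][1] = min over k of (A[1][0] + B[0][1] = -2 + 3 = 1, A[1][1] + B[1][1] = 4 + 2 = 6, A[1][2] + B[2][1] = 10 + 9 = 19) = 1 (attained at k = 0)
  C[1][2] = min over k of (A[1][0] + B[0][2] = -2 + -5 = -7, A[1][1] + B[1][2] = 4 + 3 = 7, A[1][2] + B[2][2] = 10 + 10 = 20) = -7 (attained at k = 0)
  C[2][0] = min over k of (A[2][0] + B[0][0] = -4 + 10 = 6, A[2][1] + B[1][0] = 6 + -5 = 1, A[2][2] + B[2][0] = 1 + -2 = -1) = -1 (attained at k = 2)
  C[2][1] = min over k of (A[2][0] + B[0][1] = -4 + 3 = -1, A[2][1] + B[1][1] = 6 + 2 = 8, A[2][2] + B[2][1] = 1 + 9 = 10) = -1 (attained at k = 0)
  C[2][2] = min over k of (A[2][0] + B[0][2] = -4 + -5 = -9, A[2][1] + B[1][2] = 6 + 3 = 9, A[2][2] + B[2][2] = 1 + 10 = 11) = -9 (attained at k = 0)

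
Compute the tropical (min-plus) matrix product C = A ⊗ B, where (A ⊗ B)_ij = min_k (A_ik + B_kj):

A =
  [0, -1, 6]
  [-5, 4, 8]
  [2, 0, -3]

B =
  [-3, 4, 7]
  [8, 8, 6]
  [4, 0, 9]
A ⊗ B =
  [-3, 4, 5]
  [-8, -1, 2]
  [-1, -3, 6]

Apply the min-plus product entry-by-entry:
  C[0][0] = min over k of (A[0][0] + B[0][0] = 0 + -3 = -3, A[0][1] + B[1][0] = -1 + 8 = 7, A[0][2] + B[2][0] = 6 + 4 = 10) = -3 (attained at k = 0)
  C[0][1] = min over k of (A[0][0] + B[0][1] = 0 + 4 = 4, A[0][1] + B[1][1] = -1 + 8 = 7, A[0][2] + B[2][1] = 6 + 0 = 6) = 4 (attained at k = 0)
  C[0][2] = min over k of (A[0][0] + B[0][2] = 0 + 7 = 7, A[0][1] + B[1][2] = -1 + 6 = 5, A[0][2] + B[2][2] = 6 + 9 = 15) = 5 (attained at k = 1)
  C[1][0] = min over k of (A[1][0] + B[0][0] = -5 + -3 = -8, A[1][1] + B[1][0] = 4 + 8 = 12, A[1][2] + B[2][0] = 8 + 4 = 12) = -8 (attained at k = 0)
  C[1][1] = min over k of (A[1][0] + B[0][1] = -5 + 4 = -1, A[1][1] + B[1][1] = 4 + 8 = 12, A[1][2] + B[2][1] = 8 + 0 = 8) = -1 (attained at k = 0)
  C[1][2] = min over k of (A[1][0] + B[0][2] = -5 + 7 = 2, A[1][1] + B[1][2] = 4 + 6 = 10, A[1][2] + B[2][2] = 8 + 9 = 17) = 2 (attained at k = 0)
  C[2][0] = min over k of (A[2][0] + B[0][0] = 2 + -3 = -1, A[2][1] + B[1][0] = 0 + 8 = 8, A[2][2] + B[2][0] = -3 + 4 = 1) = -1 (attained at k = 0)
  C[2][1] = min over k of (A[2][0] + B[0][1] = 2 + 4 = 6, A[2][1] + B[1][1] = 0 + 8 = 8, A[2][2] + B[2][1] = -3 + 0 = -3) = -3 (attained at k = 2)
  C[2][2] = min over k of (A[2][0] + B[0][2] = 2 + 7 = 9, A[2][1] + B[1][2] = 0 + 6 = 6, A[2][2] + B[2][2] = -3 + 9 = 6) = 6 (attained at k = 1)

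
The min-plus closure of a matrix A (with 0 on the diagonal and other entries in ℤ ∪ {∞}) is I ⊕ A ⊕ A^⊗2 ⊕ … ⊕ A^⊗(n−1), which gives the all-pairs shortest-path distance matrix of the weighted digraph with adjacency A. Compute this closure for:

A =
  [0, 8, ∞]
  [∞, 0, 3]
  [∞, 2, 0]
Closure =
  [0, 8, 11]
  [∞, 0, 3]
  [∞, 2, 0]

This is the Floyd-Warshall all-pairs shortest-path computation. For each intermediate vertex k = 0, 1, …, 2, update dist[i][j] ← min(dist[i][j], dist[i][k] + dist[k][j]). The final matrix gives, for each (i, j), the minimum total weight of any directed path from i to j (possibly empty when i = j).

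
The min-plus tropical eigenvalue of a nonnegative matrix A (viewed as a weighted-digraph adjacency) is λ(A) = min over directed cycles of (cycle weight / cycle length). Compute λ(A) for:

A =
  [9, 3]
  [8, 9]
λ(A) = 11/2

Enumerate directed cycles and compute their means (weight / length). Sample:
  cycle 0 → 0: weight = 9, length = 1, mean = 9/1 ≈ 9.000
  cycle 1 → 1: weight = 9, length = 1, mean = 9/1 ≈ 9.000
  cycle 0 → 1 → 0: weight = 11, length = 2, mean = 11/2 ≈ 5.500
  cycle 1 → 0 → 1: weight = 11, length = 2, mean = 11/2 ≈ 5.500
Minimum mean = 5.500, attained e.g. along the cycle 0 → 1 → 0 with weight 11 and length 2. So λ(A) = 11/2 = 11/2.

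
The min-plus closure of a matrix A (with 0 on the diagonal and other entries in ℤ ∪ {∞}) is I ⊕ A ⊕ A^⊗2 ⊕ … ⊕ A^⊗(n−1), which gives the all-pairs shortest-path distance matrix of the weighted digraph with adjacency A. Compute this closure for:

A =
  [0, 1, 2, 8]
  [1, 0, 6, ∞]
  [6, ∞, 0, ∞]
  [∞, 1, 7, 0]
Closure =
  [0, 1, 2, 8]
  [1, 0, 3, 9]
  [6, 7, 0, 14]
  [2, 1, 4, 0]

This is the Floyd-Warshall all-pairs shortest-path computation. For each intermediate vertex k = 0, 1, …, 3, update dist[i][j] ← min(dist[i][j], dist[i][k] + dist[k][j]). The final matrix gives, for each (i, j), the minimum total weight of any directed path from i to j (possibly empty when i = j).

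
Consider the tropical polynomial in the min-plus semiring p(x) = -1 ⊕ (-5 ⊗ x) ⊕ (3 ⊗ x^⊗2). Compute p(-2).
p(-2) = -7

A tropical monomial a ⊗ x^⊗i evaluates to a + i · x. Evaluating each term at x = -2:
  Term 0 contributes -1 + 0 · -2 = -1
  Term 1 contributes -5 + 1 · -2 = -7
  Term 2 contributes 3 + 2 · -2 = -1
p(-2) = ⊕ of these = min[-1, -7, -1] = -7.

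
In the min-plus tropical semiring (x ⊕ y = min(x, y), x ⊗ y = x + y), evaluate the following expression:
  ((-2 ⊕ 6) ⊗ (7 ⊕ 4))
((-2 ⊕ 6) ⊗ (7 ⊕ 4)) = 2

Expand innermost to outermost. Recall ⊕ takes the minimum of its arguments and ⊗ takes their sum. Working out the expression ((-2 ⊕ 6) ⊗ (7 ⊕ 4)) gives 2.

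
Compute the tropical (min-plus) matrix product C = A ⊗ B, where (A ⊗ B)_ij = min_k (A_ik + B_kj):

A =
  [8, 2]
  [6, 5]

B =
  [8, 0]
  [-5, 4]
A ⊗ B =
  [-3, 6]
  [0, 6]

Apply the min-plus product entry-by-entry:
  C[0][0] = min over k of (A[0][0] + B[0][0] = 8 + 8 = 16, A[0][1] + B[1][0] = 2 + -5 = -3) = -3 (attained at k = 1)
  C[0][1] = min over k of (A[0][0] + B[0][1] = 8 + 0 = 8, A[0][1] + B[1][1] = 2 + 4 = 6) = 6 (attained at k = 1)
  C[1][0] = min over k of (A[1][0] + B[0][0] = 6 + 8 = 14, A[1][1] + B[1][0] = 5 + -5 = 0) = 0 (attained at k = 1)
  C[1][1] = min over k of (A[1][0] + B[0][1] = 6 + 0 = 6, A[1][1] + B[1][1] = 5 + 4 = 9) = 6 (attained at k = 0)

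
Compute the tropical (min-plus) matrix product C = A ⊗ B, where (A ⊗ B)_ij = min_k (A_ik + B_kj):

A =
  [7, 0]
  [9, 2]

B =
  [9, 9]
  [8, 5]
A ⊗ B =
  [8, 5]
  [10, 7]

Apply the min-plus product entry-by-entry:
  C[0][0] = min over k of (A[0][0] + B[0][0] = 7 + 9 = 16, A[0][1] + B[1][0] = 0 + 8 = 8) = 8 (attained at k = 1)
  C[0][1] = min over k of (A[0][0] + B[0][1] = 7 + 9 = 16, A[0][1] + B[1][1] = 0 + 5 = 5) = 5 (attained at k = 1)
  C[1][0] = min over k of (A[1][0] + B[0][0] = 9 + 9 = 18, A[1][1] + B[1][0] = 2 + 8 = 10) = 10 (attained at k = 1)
  C[1][1] = min over k of (A[1][0] + B[0][1] = 9 + 9 = 18, A[1][1] + B[1][1] = 2 + 5 = 7) = 7 (attained at k = 1)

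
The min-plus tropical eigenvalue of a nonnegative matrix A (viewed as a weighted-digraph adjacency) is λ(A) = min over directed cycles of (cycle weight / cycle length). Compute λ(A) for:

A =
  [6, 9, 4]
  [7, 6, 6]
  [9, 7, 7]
λ(A) = 6

Enumerate directed cycles and compute their means (weight / length). Sample:
  cycle 0 → 0: weight = 6, length = 1, mean = 6/1 ≈ 6.000
  cycle 1 → 1: weight = 6, length = 1, mean = 6/1 ≈ 6.000
  cycle 2 → 2: weight = 7, length = 1, mean = 7/1 ≈ 7.000
  cycle 0 → 1 → 0: weight = 16, length = 2, mean = 16/2 ≈ 8.000
  cycle 0 → 2 → 0: weight = 13, length = 2, mean = 13/2 ≈ 6.500
  cycle 1 → 0 → 1: weight = 16, length = 2, mean = 16/2 ≈ 8.000
Minimum mean = 6.000, attained e.g. along the cycle 0 → 0 with weight 6 and length 1. So λ(A) = 6/1 = 6.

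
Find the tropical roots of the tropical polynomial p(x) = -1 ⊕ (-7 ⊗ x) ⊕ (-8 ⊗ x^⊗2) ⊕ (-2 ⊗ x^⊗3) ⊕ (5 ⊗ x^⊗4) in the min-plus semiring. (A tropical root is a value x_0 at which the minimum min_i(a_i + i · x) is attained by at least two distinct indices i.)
Roots: {-7, -6, 1, 6}

Each tropical root is a break point of the lower envelope of the lines y = a_i + i · x (there are 5 lines, with slopes 0, 1, ..., 4). Only the lines that attain the minimum somewhere contribute to roots; other lines are dominated. Here the surviving (envelope) indices are i = 4, i = 3, i = 2, i = 1, i = 0.
Intersections between consecutive envelope lines give the roots: for adjacent envelope indices i < j the intersection is x = (a_i − a_j) / (j − i). Reading off the sorted break points: {-7, -6, 1, 6}.
Verification: at each break x_0, at least two indices attain the minimum of min_i(a_i + i · x_0).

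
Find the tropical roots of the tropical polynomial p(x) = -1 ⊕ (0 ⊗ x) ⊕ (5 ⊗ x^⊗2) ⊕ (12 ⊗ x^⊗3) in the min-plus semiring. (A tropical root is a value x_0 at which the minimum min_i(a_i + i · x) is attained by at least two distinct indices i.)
Roots: {-7, -5, -1}

Each tropical root is a break point of the lower envelope of the lines y = a_i + i · x (there are 4 lines, with slopes 0, 1, ..., 3). Only the lines that attain the minimum somewhere contribute to roots; other lines are dominated. Here the surviving (envelope) indices are i = 3, i = 2, i = 1, i = 0.
Intersections between consecutive envelope lines give the roots: for adjacent envelope indices i < j the intersection is x = (a_i − a_j) / (j − i). Reading off the sorted break points: {-7, -5, -1}.
Verification: at each break x_0, at least two indices attain the minimum of min_i(a_i + i · x_0).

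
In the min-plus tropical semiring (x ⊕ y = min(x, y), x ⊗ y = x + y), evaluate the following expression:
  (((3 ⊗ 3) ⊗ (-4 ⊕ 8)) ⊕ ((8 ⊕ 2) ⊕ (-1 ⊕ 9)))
(((3 ⊗ 3) ⊗ (-4 ⊕ 8)) ⊕ ((8 ⊕ 2) ⊕ (-1 ⊕ 9))) = -1

Expand innermost to outermost. Recall ⊕ takes the minimum of its arguments and ⊗ takes their sum. Working out the expression (((3 ⊗ 3) ⊗ (-4 ⊕ 8)) ⊕ ((8 ⊕ 2) ⊕ (-1 ⊕ 9))) gives -1.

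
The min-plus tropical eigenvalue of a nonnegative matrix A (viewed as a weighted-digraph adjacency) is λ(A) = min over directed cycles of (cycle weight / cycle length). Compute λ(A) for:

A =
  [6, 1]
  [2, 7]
λ(A) = 3/2

Enumerate directed cycles and compute their means (weight / length). Sample:
  cycle 0 → 0: weight = 6, length = 1, mean = 6/1 ≈ 6.000
  cycle 1 → 1: weight = 7, length = 1, mean = 7/1 ≈ 7.000
  cycle 0 → 1 → 0: weight = 3, length = 2, mean = 3/2 ≈ 1.500
  cycle 1 → 0 → 1: weight = 3, length = 2, mean = 3/2 ≈ 1.500
Minimum mean = 1.500, attained e.g. along the cycle 0 → 1 → 0 with weight 3 and length 2. So λ(A) = 3/2 = 3/2.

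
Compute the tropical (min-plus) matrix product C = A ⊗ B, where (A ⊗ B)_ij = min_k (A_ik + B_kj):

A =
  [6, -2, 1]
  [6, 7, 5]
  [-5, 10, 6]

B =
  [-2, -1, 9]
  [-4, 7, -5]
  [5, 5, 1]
A ⊗ B =
  [-6, 5, -7]
  [3, 5, 2]
  [-7, -6, 4]

Apply the min-plus product entry-by-entry:
  C[0][0] = min over k of (A[0][0] + B[0][0] = 6 + -2 = 4, A[0][1] + B[1][0] = -2 + -4 = -6, A[0][2] + B[2][0] = 1 + 5 = 6) = -6 (attained at k = 1)
  C[0][1] = min over k of (A[0][0] + B[0][1] = 6 + -1 = 5, A[0][1] + B[1][1] = -2 + 7 = 5, A[0][2] + B[2][1] = 1 + 5 = 6) = 5 (attained at k = 0)
  C[0][2] = min over k of (A[0][0] + B[0][2] = 6 + 9 = 15, A[0][1] + B[1][2] = -2 + -5 = -7, A[0][2] + B[2][2] = 1 + 1 = 2) = -7 (attained at k = 1)
  C[1][0] = min over k of (A[1][0] + B[0][0] = 6 + -2 = 4, A[1][1] + B[1][0] = 7 + -4 = 3, A[1][2] + B[2][0] = 5 + 5 = 10) = 3 (attained at k = 1)
  C[1][1] = min over k of (A[1][0] + B[0][1] = 6 + -1 = 5, A[1][1] + B[1][1] = 7 + 7 = 14, A[1][2] + B[2][1] = 5 + 5 = 10) = 5 (attained at k = 0)
  C[1][2] = min over k of (A[1][0] + B[0][2] = 6 + 9 = 15, A[1][1] + B[1][2] = 7 + -5 = 2, A[1][2] + B[2][2] = 5 + 1 = 6) = 2 (attained at k = 1)
  C[2][0] = min over k of (A[2][0] + B[0][0] = -5 + -2 = -7, A[2][1] + B[1][0] = 10 + -4 = 6, A[2][2] + B[2][0] = 6 + 5 = 11) = -7 (attained at k = 0)
  C[2][1] = min over k of (A[2][0] + B[0][1] = -5 + -1 = -6, A[2][1] + B[1][1] = 10 + 7 = 17, A[2][2] + B[2][1] = 6 + 5 = 11) = -6 (attained at k = 0)
  C[2][2] = min over k of (A[2][0] + B[0][2] = -5 + 9 = 4, A[2][1] + B[1][2] = 10 + -5 = 5, A[2][2] + B[2][2] = 6 + 1 = 7) = 4 (attained at k = 0)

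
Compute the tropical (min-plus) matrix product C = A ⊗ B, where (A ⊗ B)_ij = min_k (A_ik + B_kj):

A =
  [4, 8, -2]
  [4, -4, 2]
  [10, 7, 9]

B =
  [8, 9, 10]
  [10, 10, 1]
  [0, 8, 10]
A ⊗ B =
  [-2, 6, 8]
  [2, 6, -3]
  [9, 17, 8]

Apply the min-plus product entry-by-entry:
  C[0][0] = min over k of (A[0][0] + B[0][0] = 4 + 8 = 12, A[0][1] + B[1][0] = 8 + 10 = 18, A[0][2] + B[2][0] = -2 + 0 = -2) = -2 (attained at k = 2)
  C[0][1] = min over k of (A[0][0] + B[0][1] = 4 + 9 = 13, A[0][1] + B[1][1] = 8 + 10 = 18, A[0][2] + B[2][1] = -2 + 8 = 6) = 6 (attained at k = 2)
  C[0][2] = min over k of (A[0][0] + B[0][2] = 4 + 10 = 14, A[0][1] + B[1][2] = 8 + 1 = 9, A[0][2] + B[2][2] = -2 + 10 = 8) = 8 (attained at k = 2)
  C[1][0] = min over k of (A[1][0] + B[0][0] = 4 + 8 = 12, A[1][1] + B[1][0] = -4 + 10 = 6, A[1][2] + B[2][0] = 2 + 0 = 2) = 2 (attained at k = 2)
  C[1][1] = min over k of (A[1][0] + B[0][1] = 4 + 9 = 13, A[1][1] + B[1][1] = -4 + 10 = 6, A[1][2] + B[2][1] = 2 + 8 = 10) = 6 (attained at k = 1)
  C[1][2] = min over k of (A[1][0] + B[0][2] = 4 + 10 = 14, A[1][1] + B[1][2] = -4 + 1 = -3, A[1][2] + B[2][2] = 2 + 10 = 12) = -3 (attained at k = 1)
  C[2][0] = min over k of (A[2][0] + B[0][0] = 10 + 8 = 18, A[2][1] + B[1][0] = 7 + 10 = 17, A[2][2] + B[2][0] = 9 + 0 = 9) = 9 (attained at k = 2)
  C[2][1] = min over k of (A[2][0] + B[0][1] = 10 + 9 = 19, A[2][1] + B[1][1] = 7 + 10 = 17, A[2][2] + B[2][1] = 9 + 8 = 17) = 17 (attained at k = 1)
  C[2][2] = min over k of (A[2][0] + B[0][2] = 10 + 10 = 20, A[2][1] + B[1][2] = 7 + 1 = 8, A[2][2] + B[2][2] = 9 + 10 = 19) = 8 (attained at k = 1)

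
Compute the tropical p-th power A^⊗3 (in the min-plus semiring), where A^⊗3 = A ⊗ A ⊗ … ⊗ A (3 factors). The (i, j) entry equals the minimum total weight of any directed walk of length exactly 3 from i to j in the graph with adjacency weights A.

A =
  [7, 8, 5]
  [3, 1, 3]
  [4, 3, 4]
A^⊗3 =
  [11, 9, 11]
  [5, 3, 5]
  [7, 5, 7]

Each entry (A^⊗3)_ij equals the minimum over all length-3 walks i = v_0 → v_1 → … → v_3 = j of Σ_t A[v_t][v_{t+1}]. For example, for (i, j) = (0, 2) we minimise over 9 possible intermediate vertex sequences; the minimum is 11, attained along the walk 0 → 2 → 1 → 2.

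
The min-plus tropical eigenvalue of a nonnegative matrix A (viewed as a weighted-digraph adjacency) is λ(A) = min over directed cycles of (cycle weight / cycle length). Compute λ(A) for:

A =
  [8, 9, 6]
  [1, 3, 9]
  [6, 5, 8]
λ(A) = 3

Enumerate directed cycles and compute their means (weight / length). Sample:
  cycle 0 → 0: weight = 8, length = 1, mean = 8/1 ≈ 8.000
  cycle 1 → 1: weight = 3, length = 1, mean = 3/1 ≈ 3.000
  cycle 2 → 2: weight = 8, length = 1, mean = 8/1 ≈ 8.000
  cycle 0 → 1 → 0: weight = 10, length = 2, mean = 10/2 ≈ 5.000
  cycle 0 → 2 → 0: weight = 12, length = 2, mean = 12/2 ≈ 6.000
  cycle 1 → 0 → 1: weight = 10, length = 2, mean = 10/2 ≈ 5.000
Minimum mean = 3.000, attained e.g. along the cycle 1 → 1 with weight 3 and length 1. So λ(A) = 3/1 = 3.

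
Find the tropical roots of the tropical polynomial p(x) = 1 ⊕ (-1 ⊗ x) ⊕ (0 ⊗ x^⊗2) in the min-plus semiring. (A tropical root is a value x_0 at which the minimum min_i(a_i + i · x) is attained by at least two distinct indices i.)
Roots: {-1, 2}

Each tropical root is a break point of the lower envelope of the lines y = a_i + i · x (there are 3 lines, with slopes 0, 1, ..., 2). Only the lines that attain the minimum somewhere contribute to roots; other lines are dominated. Here the surviving (envelope) indices are i = 2, i = 1, i = 0.
Intersections between consecutive envelope lines give the roots: for adjacent envelope indices i < j the intersection is x = (a_i − a_j) / (j − i). Reading off the sorted break points: {-1, 2}.
Verification: at each break x_0, at least two indices attain the minimum of min_i(a_i + i · x_0).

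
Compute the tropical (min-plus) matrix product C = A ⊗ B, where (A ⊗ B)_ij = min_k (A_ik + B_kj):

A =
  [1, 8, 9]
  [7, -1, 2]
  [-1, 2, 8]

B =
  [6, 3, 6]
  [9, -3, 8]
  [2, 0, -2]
A ⊗ B =
  [7, 4, 7]
  [4, -4, 0]
  [5, -1, 5]

Apply the min-plus product entry-by-entry:
  C[0][0] = min over k of (A[0][0] + B[0][0] = 1 + 6 = 7, A[0][1] + B[1][0] = 8 + 9 = 17, A[0][2] + B[2][0] = 9 + 2 = 11) = 7 (attained at k = 0)
  C[0][1] = min over k of (A[0][0] + B[0][1] = 1 + 3 = 4, A[0][1] + B[1][1] = 8 + -3 = 5, A[0][2] + B[2][1] = 9 + 0 = 9) = 4 (attained at k = 0)
  C[0][2] = min over k of (A[0][0] + B[0][2] = 1 + 6 = 7, A[0][1] + B[1][2] = 8 + 8 = 16, A[0][2] + B[2][2] = 9 + -2 = 7) = 7 (attained at k = 0)
  C[1][0] = min over k of (A[1][0] + B[0][0] = 7 + 6 = 13, A[1][1] + B[1][0] = -1 + 9 = 8, A[1][2] + B[2][0] = 2 + 2 = 4) = 4 (attained at k = 2)
  C[1][1] = min over k of (A[1][0] + B[0][1] = 7 + 3 = 10, A[1][1] + B[1][1] = -1 + -3 = -4, A[1][2] + B[2][1] = 2 + 0 = 2) = -4 (attained at k = 1)
  C[1][2] = min over k of (A[1][0] + B[0][2] = 7 + 6 = 13, A[1][1] + B[1][2] = -1 + 8 = 7, A[1][2] + B[2][2] = 2 + -2 = 0) = 0 (attained at k = 2)
  C[2][0] = min over k of (A[2][0] + B[0][0] = -1 + 6 = 5, A[2][1] + B[1][0] = 2 + 9 = 11, A[2][2] + B[2][0] = 8 + 2 = 10) = 5 (attained at k = 0)
  C[2][1] = min over k of (A[2][0] + B[0][1] = -1 + 3 = 2, A[2][1] + B[1][1] = 2 + -3 = -1, A[2][2] + B[2][1] = 8 + 0 = 8) = -1 (attained at k = 1)
  C[2][2] = min over k of (A[2][0] + B[0][2] = -1 + 6 = 5, A[2][1] + B[1][2] = 2 + 8 = 10, A[2][2] + B[2][2] = 8 + -2 = 6) = 5 (attained at k = 0)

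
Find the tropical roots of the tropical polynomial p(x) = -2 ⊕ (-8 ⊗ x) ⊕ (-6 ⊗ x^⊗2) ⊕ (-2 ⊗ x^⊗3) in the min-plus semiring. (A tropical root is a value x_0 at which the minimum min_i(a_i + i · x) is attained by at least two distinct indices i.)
Roots: {-4, -2, 6}

Each tropical root is a break point of the lower envelope of the lines y = a_i + i · x (there are 4 lines, with slopes 0, 1, ..., 3). Only the lines that attain the minimum somewhere contribute to roots; other lines are dominated. Here the surviving (envelope) indices are i = 3, i = 2, i = 1, i = 0.
Intersections between consecutive envelope lines give the roots: for adjacent envelope indices i < j the intersection is x = (a_i − a_j) / (j − i). Reading off the sorted break points: {-4, -2, 6}.
Verification: at each break x_0, at least two indices attain the minimum of min_i(a_i + i · x_0).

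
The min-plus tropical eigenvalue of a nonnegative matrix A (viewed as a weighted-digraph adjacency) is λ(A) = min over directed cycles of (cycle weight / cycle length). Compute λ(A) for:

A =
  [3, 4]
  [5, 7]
λ(A) = 3

Enumerate directed cycles and compute their means (weight / length). Sample:
  cycle 0 → 0: weight = 3, length = 1, mean = 3/1 ≈ 3.000
  cycle 1 → 1: weight = 7, length = 1, mean = 7/1 ≈ 7.000
  cycle 0 → 1 → 0: weight = 9, length = 2, mean = 9/2 ≈ 4.500
  cycle 1 → 0 → 1: weight = 9, length = 2, mean = 9/2 ≈ 4.500
Minimum mean = 3.000, attained e.g. along the cycle 0 → 0 with weight 3 and length 1. So λ(A) = 3/1 = 3.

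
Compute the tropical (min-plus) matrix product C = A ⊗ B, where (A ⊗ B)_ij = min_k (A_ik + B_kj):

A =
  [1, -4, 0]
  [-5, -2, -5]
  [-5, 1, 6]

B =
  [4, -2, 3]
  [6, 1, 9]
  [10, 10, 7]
A ⊗ B =
  [2, -3, 4]
  [-1, -7, -2]
  [-1, -7, -2]

Apply the min-plus product entry-by-entry:
  C[0][0] = min over k of (A[0][0] + B[0][0] = 1 + 4 = 5, A[0][1] + B[1][0] = -4 + 6 = 2, A[0][2] + B[2][0] = 0 + 10 = 10) = 2 (attained at k = 1)
  C[0][1] = min over k of (A[0][0] + B[0][1] = 1 + -2 = -1, A[0][1] + B[1][1] = -4 + 1 = -3, A[0][2] + B[2][1] = 0 + 10 = 10) = -3 (attained at k = 1)
  C[0][2] = min over k of (A[0][0] + B[0][2] = 1 + 3 = 4, A[0][1] + B[1][2] = -4 + 9 = 5, A[0][2] + B[2][2] = 0 + 7 = 7) = 4 (attained at k = 0)
  C[1][0] = min over k of (A[1][0] + B[0][0] = -5 + 4 = -1, A[1][1] + B[1][0] = -2 + 6 = 4, A[1][2] + B[2][0] = -5 + 10 = 5) = -1 (attained at k = 0)
  C[1][1] = min over k of (A[1][0] + B[0][1] = -5 + -2 = -7, A[1][1] + B[1][1] = -2 + 1 = -1, A[1][2] + B[2][1] = -5 + 10 = 5) = -7 (attained at k = 0)
  C[1][2] = min over k of (A[1][0] + B[0][2] = -5 + 3 = -2, A[1][1] + B[1][2] = -2 + 9 = 7, A[1][2] + B[2][2] = -5 + 7 = 2) = -2 (attained at k = 0)
  C[2][0] = min over k of (A[2][0] + B[0][0] = -5 + 4 = -1, A[2][1] + B[1][0] = 1 + 6 = 7, A[2][2] + B[2][0] = 6 + 10 = 16) = -1 (attained at k = 0)
  C[2][1] = min over k of (A[2][0] + B[0][1] = -5 + -2 = -7, A[2][1] + B[1][1] = 1 + 1 = 2, A[2][2] + B[2][1] = 6 + 10 = 16) = -7 (attained at k = 0)
  C[2][2] = min over k of (A[2][0] + B[0][2] = -5 + 3 = -2, A[2][1] + B[1][2] = 1 + 9 = 10, A[2][2] + B[2][2] = 6 + 7 = 13) = -2 (attained at k = 0)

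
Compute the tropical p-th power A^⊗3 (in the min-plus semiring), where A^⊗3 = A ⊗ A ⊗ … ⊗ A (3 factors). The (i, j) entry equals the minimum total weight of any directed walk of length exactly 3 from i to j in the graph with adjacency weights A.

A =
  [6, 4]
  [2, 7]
A^⊗3 =
  [12, 10]
  [8, 12]

Each entry (A^⊗3)_ij equals the minimum over all length-3 walks i = v_0 → v_1 → … → v_3 = j of Σ_t A[v_t][v_{t+1}]. For example, for (i, j) = (0, 1) we minimise over 4 possible intermediate vertex sequences; the minimum is 10, attained along the walk 0 → 1 → 0 → 1.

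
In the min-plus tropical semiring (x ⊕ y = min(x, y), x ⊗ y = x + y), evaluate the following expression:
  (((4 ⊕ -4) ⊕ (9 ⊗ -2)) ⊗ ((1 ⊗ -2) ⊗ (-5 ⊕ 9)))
(((4 ⊕ -4) ⊕ (9 ⊗ -2)) ⊗ ((1 ⊗ -2) ⊗ (-5 ⊕ 9))) = -10

Expand innermost to outermost. Recall ⊕ takes the minimum of its arguments and ⊗ takes their sum. Working out the expression (((4 ⊕ -4) ⊕ (9 ⊗ -2)) ⊗ ((1 ⊗ -2) ⊗ (-5 ⊕ 9))) gives -10.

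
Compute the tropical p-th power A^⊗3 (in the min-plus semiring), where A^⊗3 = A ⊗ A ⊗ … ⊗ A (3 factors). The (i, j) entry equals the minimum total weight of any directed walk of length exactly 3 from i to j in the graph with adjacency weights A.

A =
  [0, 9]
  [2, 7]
A^⊗3 =
  [0, 9]
  [2, 11]

Each entry (A^⊗3)_ij equals the minimum over all length-3 walks i = v_0 → v_1 → … → v_3 = j of Σ_t A[v_t][v_{t+1}]. For example, for (i, j) = (0, 1) we minimise over 4 possible intermediate vertex sequences; the minimum is 9, attained along the walk 0 → 0 → 0 → 1.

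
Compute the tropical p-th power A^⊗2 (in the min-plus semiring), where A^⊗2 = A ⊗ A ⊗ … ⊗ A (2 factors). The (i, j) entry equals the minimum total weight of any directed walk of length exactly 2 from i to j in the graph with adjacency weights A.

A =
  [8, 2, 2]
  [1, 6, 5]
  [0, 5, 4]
A^⊗2 =
  [2, 7, 6]
  [5, 3, 3]
  [4, 2, 2]

Each entry (A^⊗2)_ij equals the minimum over all length-2 walks i = v_0 → v_1 → … → v_2 = j of Σ_t A[v_t][v_{t+1}]. For example, for (i, j) = (0, 2) we minimise over 3 possible intermediate vertex sequences; the minimum is 6, attained along the walk 0 → 2 → 2.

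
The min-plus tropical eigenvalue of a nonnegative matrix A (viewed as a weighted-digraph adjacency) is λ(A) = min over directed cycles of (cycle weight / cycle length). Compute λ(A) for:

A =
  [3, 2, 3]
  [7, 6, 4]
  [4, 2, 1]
λ(A) = 1

Enumerate directed cycles and compute their means (weight / length). Sample:
  cycle 0 → 0: weight = 3, length = 1, mean = 3/1 ≈ 3.000
  cycle 1 → 1: weight = 6, length = 1, mean = 6/1 ≈ 6.000
  cycle 2 → 2: weight = 1, length = 1, mean = 1/1 ≈ 1.000
  cycle 0 → 1 → 0: weight = 9, length = 2, mean = 9/2 ≈ 4.500
  cycle 0 → 2 → 0: weight = 7, length = 2, mean = 7/2 ≈ 3.500
  cycle 1 → 0 → 1: weight = 9, length = 2, mean = 9/2 ≈ 4.500
Minimum mean = 1.000, attained e.g. along the cycle 2 → 2 with weight 1 and length 1. So λ(A) = 1/1 = 1.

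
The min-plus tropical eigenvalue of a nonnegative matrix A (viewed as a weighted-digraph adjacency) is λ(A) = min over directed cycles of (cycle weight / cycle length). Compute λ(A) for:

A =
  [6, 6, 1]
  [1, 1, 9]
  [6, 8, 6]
λ(A) = 1

Enumerate directed cycles and compute their means (weight / length). Sample:
  cycle 0 → 0: weight = 6, length = 1, mean = 6/1 ≈ 6.000
  cycle 1 → 1: weight = 1, length = 1, mean = 1/1 ≈ 1.000
  cycle 2 → 2: weight = 6, length = 1, mean = 6/1 ≈ 6.000
  cycle 0 → 1 → 0: weight = 7, length = 2, mean = 7/2 ≈ 3.500
  cycle 0 → 2 → 0: weight = 7, length = 2, mean = 7/2 ≈ 3.500
  cycle 1 → 0 → 1: weight = 7, length = 2, mean = 7/2 ≈ 3.500
Minimum mean = 1.000, attained e.g. along the cycle 1 → 1 with weight 1 and length 1. So λ(A) = 1/1 = 1.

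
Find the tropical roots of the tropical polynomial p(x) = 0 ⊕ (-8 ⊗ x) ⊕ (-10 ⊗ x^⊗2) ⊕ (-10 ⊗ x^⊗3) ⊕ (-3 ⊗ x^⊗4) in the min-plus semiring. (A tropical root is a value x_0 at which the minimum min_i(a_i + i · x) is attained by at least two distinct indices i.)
Roots: {-7, 0, 2, 8}

Each tropical root is a break point of the lower envelope of the lines y = a_i + i · x (there are 5 lines, with slopes 0, 1, ..., 4). Only the lines that attain the minimum somewhere contribute to roots; other lines are dominated. Here the surviving (envelope) indices are i = 4, i = 3, i = 2, i = 1, i = 0.
Intersections between consecutive envelope lines give the roots: for adjacent envelope indices i < j the intersection is x = (a_i − a_j) / (j − i). Reading off the sorted break points: {-7, 0, 2, 8}.
Verification: at each break x_0, at least two indices attain the minimum of min_i(a_i + i · x_0).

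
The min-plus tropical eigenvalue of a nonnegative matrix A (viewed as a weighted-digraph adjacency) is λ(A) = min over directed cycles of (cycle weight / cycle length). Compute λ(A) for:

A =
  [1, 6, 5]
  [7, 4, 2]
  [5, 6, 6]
λ(A) = 1

Enumerate directed cycles and compute their means (weight / length). Sample:
  cycle 0 → 0: weight = 1, length = 1, mean = 1/1 ≈ 1.000
  cycle 1 → 1: weight = 4, length = 1, mean = 4/1 ≈ 4.000
  cycle 2 → 2: weight = 6, length = 1, mean = 6/1 ≈ 6.000
  cycle 0 → 1 → 0: weight = 13, length = 2, mean = 13/2 ≈ 6.500
  cycle 0 → 2 → 0: weight = 10, length = 2, mean = 10/2 ≈ 5.000
  cycle 1 → 0 → 1: weight = 13, length = 2, mean = 13/2 ≈ 6.500
Minimum mean = 1.000, attained e.g. along the cycle 0 → 0 with weight 1 and length 1. So λ(A) = 1/1 = 1.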